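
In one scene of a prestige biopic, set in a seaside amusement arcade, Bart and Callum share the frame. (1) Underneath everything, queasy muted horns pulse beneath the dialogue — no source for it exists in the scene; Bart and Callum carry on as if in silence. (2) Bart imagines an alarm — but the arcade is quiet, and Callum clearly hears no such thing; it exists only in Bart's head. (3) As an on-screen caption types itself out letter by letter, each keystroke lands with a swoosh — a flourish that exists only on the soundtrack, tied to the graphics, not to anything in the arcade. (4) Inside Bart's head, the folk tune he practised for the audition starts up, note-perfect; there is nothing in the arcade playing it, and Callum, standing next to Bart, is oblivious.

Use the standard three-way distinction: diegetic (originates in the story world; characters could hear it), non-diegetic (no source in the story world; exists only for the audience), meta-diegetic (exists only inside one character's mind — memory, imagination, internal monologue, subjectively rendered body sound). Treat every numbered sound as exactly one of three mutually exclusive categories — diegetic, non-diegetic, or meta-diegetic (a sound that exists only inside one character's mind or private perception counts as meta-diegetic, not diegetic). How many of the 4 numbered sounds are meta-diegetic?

(1) nothing in the arcade produces it and the characters don't hear it — pure soundtrack → non-diegetic.
(2) is meta-diegetic: the sound is imagined by Bart; nothing in the story world is producing it and Callum can't hear it.
(3) is non-diegetic: it accompanies on-screen graphics, not anything inside the story world.
(4) the music is a memory playing inside Bart's mind alone; no real-world source, Callum can't hear it → meta-diegetic.
So 2 of the 4 are meta-diegetic: (2), (4).

2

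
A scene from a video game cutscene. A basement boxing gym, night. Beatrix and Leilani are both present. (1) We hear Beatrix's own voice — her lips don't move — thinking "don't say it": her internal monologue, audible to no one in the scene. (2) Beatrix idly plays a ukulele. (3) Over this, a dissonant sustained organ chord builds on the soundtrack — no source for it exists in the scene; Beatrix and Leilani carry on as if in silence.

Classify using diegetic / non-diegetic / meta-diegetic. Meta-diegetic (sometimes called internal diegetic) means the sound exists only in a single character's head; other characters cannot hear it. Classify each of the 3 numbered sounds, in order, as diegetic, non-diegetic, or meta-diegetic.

meta-diegetic, diegetic, non-diegetic

(1) internal monologue — inside Beatrix's mind, not spoken into the scene → meta-diegetic.
Sound (2): Beatrix is producing the music live, in the story world, so diegetic.
(3) score with no on-screen or off-screen source; it exists for the audience alone → non-diegetic.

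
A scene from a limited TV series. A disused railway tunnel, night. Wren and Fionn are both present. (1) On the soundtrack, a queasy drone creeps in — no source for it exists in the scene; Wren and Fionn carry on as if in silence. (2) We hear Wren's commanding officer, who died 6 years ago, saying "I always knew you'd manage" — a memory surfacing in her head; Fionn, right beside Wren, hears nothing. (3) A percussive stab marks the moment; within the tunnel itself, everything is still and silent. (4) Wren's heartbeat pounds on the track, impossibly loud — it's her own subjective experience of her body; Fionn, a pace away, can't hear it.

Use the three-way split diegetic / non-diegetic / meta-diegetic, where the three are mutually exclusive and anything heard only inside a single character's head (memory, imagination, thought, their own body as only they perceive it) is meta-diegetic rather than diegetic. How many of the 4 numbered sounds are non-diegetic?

2

(1) nothing in the tunnel produces it and the characters don't hear it — pure soundtrack → non-diegetic.
Sound (2): the voice is a memory playing only inside Wren's mind; Fionn can't hear it, so meta-diegetic.
Sound (3): an editorial stinger — it belongs to the cut, not the story world, so non-diegetic.
(4) is meta-diegetic: a subjective body sound — Wren's private perception, inaudible to Fionn.
Non-diegetic: (1), (3) — that's 2.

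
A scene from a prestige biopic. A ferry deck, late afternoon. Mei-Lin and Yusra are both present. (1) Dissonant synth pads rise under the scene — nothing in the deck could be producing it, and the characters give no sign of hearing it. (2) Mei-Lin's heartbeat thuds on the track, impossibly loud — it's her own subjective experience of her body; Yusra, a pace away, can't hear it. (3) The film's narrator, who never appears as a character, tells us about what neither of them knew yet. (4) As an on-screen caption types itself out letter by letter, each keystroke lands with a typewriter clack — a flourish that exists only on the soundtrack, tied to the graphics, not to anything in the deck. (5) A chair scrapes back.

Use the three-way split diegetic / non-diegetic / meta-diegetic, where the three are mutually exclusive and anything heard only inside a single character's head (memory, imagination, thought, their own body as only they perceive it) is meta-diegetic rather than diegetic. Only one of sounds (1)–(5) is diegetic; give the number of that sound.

5

(1) is non-diegetic: score with no on-screen or off-screen source; it exists for the audience alone.
(2) it's Mei-Lin's internal bodily sensation rendered as sound; only Mei-Lin 'hears' it → meta-diegetic.
Sound (3): commentary laid over the scene from outside the fiction, so non-diegetic.
Sound (4): the caption isn't part of the story world, so neither is the sound tied to it, so non-diegetic.
(5) the sound comes from a chair physically present in the location → diegetic.
Only (5) is diegetic.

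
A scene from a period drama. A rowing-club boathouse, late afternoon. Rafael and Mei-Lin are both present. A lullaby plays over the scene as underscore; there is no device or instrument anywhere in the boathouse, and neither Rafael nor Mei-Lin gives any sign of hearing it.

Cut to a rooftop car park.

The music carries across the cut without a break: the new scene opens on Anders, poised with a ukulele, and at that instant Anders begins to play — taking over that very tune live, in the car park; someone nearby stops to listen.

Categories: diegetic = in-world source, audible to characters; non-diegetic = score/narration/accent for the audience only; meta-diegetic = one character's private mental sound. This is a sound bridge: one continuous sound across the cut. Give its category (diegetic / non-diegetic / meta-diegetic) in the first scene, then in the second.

Scene one: there's no in-world source anywhere and no character hears it — underscore for the audience only → non-diegetic.
Scene two: from the moment Anders starts playing, the tune is being performed on a ukulele inside the story world and another character hears it → diegetic.

non-diegetic, diegetic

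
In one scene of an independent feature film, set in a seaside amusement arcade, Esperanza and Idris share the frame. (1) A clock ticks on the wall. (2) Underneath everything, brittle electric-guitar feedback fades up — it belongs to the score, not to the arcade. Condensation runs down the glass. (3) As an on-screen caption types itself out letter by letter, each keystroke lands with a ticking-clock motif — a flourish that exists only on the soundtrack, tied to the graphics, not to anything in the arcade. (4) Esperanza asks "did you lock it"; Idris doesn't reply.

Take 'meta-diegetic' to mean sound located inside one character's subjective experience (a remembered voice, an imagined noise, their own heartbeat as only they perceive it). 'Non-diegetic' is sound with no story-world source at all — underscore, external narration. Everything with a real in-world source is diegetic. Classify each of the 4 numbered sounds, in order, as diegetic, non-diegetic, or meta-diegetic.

(1) a clock is a real object/event in the scene's world → diegetic.
(2) is non-diegetic: it has no source in the story world and no character can hear it — it's underscore.
Sound (3): sound married to a title/caption — outside the diegesis by definition, so non-diegetic.
(4) is diegetic: spoken by a character present in the story world.

diegetic, non-diegetic, non-diegetic, diegetic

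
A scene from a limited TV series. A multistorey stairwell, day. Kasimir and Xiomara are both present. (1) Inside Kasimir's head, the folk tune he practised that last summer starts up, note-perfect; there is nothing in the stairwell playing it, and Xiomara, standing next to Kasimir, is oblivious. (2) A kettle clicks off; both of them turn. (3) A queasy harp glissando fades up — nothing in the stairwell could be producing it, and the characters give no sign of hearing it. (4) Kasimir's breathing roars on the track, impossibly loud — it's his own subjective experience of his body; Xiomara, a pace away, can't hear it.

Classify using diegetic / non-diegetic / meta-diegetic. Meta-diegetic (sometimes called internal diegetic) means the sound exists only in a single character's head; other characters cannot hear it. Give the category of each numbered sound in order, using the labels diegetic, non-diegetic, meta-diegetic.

Sound (1): remembered music, private to Kasimir — Xiomara is oblivious because it isn't in the room, so meta-diegetic.
(2) the sound comes from a kettle physically present in the location → diegetic.
(3) is non-diegetic: it has no source in the story world and no character can hear it — it's underscore.
(4) is meta-diegetic: point-of-audition from inside Kasimir's body; not a sound in the room.

meta-diegetic, diegetic, non-diegetic, meta-diegetic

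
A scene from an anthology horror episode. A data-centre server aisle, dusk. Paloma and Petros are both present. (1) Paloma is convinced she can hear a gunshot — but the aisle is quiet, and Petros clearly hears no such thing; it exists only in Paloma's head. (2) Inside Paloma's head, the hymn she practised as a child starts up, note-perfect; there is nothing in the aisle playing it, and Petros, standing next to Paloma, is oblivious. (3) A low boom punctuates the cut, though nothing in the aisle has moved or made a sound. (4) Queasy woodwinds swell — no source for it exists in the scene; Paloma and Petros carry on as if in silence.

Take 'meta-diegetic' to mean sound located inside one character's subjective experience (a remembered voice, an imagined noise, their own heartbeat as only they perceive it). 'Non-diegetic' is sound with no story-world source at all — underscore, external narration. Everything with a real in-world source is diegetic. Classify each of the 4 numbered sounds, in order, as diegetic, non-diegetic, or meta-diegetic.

(1) is meta-diegetic: the sound is imagined by Paloma; nothing in the story world is producing it and Petros can't hear it.
Sound (2): the music is a memory playing inside Paloma's mind alone; no real-world source, Petros can't hear it, so meta-diegetic.
Sound (3): an editorial stinger — it belongs to the cut, not the story world, so non-diegetic.
(4) is non-diegetic: score with no on-screen or off-screen source; it exists for the audience alone.

meta-diegetic, meta-diegetic, non-diegetic, non-diegetic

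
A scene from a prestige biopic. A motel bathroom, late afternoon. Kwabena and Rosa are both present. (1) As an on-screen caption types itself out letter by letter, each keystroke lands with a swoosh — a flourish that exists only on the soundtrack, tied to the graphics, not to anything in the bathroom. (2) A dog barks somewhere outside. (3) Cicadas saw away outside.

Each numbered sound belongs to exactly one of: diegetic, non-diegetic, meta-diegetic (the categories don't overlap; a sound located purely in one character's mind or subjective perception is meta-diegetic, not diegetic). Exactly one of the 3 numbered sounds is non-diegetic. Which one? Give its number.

1

Sound (1): the caption isn't part of the story world, so neither is the sound tied to it, so non-diegetic.
(2) is diegetic: an in-world source (a dog); characters could hear it.
(3) is diegetic: cicadas is part of the location's real environment.
Only (1) is non-diegetic.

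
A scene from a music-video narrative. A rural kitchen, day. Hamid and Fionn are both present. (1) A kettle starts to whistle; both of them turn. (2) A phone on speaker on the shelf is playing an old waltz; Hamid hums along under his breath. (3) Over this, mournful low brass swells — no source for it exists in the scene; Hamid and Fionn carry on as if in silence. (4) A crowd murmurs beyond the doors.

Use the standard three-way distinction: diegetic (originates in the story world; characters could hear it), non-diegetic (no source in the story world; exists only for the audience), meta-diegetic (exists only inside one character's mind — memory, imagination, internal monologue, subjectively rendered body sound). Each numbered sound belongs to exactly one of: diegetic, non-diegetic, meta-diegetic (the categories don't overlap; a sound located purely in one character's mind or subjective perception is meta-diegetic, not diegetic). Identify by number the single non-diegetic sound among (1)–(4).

3

(1) is diegetic: a kettle is a real object/event in the scene's world.
Sound (2): source music from a phone on speaker, which exists in the story world, so diegetic.
Sound (3): it has no source in the story world and no character can hear it — it's underscore, so non-diegetic.
(4) is diegetic: ambient/room sound belonging to the story's physical space.
Only (3) is non-diegetic.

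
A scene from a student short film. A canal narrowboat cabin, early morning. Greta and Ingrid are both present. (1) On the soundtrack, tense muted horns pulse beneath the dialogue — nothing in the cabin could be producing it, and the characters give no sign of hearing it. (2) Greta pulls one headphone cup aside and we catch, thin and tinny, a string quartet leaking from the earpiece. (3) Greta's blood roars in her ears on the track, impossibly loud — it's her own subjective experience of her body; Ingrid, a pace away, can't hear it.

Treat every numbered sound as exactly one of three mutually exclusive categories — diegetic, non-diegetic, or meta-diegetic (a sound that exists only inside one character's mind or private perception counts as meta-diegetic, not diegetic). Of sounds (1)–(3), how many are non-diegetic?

1

Sound (1): score with no on-screen or off-screen source; it exists for the audience alone, so non-diegetic.
Sound (2): the earpiece is a real device on Greta's head — source music, so diegetic.
(3) it's Greta's internal bodily sensation rendered as sound; only Greta 'hears' it → meta-diegetic.
Non-diegetic: (1) — that's 1.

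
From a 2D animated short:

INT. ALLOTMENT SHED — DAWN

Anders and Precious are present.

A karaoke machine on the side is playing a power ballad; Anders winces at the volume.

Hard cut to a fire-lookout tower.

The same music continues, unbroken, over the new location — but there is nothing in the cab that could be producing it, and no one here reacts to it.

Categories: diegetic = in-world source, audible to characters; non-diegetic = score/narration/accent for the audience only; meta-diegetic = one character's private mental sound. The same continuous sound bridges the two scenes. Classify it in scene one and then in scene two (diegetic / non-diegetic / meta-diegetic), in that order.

Scene one: a karaoke machine is an on-screen source and Anders reacts to it → diegetic.
Scene two: there is no source in the cab and no one hears it — it's now underscore → non-diegetic.

diegetic, non-diegetic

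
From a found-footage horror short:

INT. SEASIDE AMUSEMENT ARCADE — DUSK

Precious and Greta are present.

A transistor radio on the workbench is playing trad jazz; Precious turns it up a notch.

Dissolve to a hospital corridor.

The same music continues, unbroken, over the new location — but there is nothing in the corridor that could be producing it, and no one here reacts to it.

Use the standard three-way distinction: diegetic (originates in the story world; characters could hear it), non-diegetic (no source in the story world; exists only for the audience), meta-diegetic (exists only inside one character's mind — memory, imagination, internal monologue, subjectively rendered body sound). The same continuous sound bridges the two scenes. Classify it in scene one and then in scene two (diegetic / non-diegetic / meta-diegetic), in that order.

diegetic, non-diegetic

Scene one: a transistor radio is an on-screen source and Precious reacts to it → diegetic.
Scene two: there is no source in the corridor and no one hears it — it's now underscore → non-diegetic.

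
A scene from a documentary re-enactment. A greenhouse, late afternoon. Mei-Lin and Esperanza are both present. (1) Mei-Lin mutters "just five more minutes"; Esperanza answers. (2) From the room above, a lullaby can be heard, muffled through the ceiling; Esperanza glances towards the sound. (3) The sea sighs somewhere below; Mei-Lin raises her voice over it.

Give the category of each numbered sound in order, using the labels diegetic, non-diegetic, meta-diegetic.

(1) is diegetic: on-screen dialogue — Mei-Lin speaks and Esperanza is there to hear.
Sound (2): the music has an off-screen but real-world source and a character hears it, so diegetic.
(3) ambient/room sound belonging to the story's physical space → diegetic.

diegetic, diegetic, diegetic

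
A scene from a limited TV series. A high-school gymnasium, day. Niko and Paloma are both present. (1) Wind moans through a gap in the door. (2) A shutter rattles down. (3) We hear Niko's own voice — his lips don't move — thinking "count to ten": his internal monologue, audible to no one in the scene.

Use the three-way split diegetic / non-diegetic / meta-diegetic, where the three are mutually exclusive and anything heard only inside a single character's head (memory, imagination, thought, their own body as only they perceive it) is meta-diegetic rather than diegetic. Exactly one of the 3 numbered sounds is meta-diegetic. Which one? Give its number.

(1) is diegetic: wind is part of the location's real environment.
(2) a shutter is a real object/event in the scene's world → diegetic.
(3) is meta-diegetic: internal monologue — inside Niko's mind, not spoken into the scene.
Only (3) is meta-diegetic.

3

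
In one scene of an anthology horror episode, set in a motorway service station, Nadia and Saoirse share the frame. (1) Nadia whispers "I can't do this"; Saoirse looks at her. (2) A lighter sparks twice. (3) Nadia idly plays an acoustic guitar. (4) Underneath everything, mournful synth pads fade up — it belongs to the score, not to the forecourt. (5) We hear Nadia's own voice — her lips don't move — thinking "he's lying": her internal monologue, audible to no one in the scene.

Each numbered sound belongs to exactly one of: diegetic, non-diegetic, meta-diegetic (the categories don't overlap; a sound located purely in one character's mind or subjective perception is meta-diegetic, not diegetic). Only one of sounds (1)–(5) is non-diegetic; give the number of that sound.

4

(1) is diegetic: spoken by a character present in the story world.
(2) an in-world source (a lighter); characters could hear it → diegetic.
(3) Nadia is producing the music live, in the story world → diegetic.
Sound (4): nothing in the forecourt produces it and the characters don't hear it — pure soundtrack, so non-diegetic.
(5) Nadia's thought-voice: a private mental sound no other character can hear → meta-diegetic.
Only (4) is non-diegetic.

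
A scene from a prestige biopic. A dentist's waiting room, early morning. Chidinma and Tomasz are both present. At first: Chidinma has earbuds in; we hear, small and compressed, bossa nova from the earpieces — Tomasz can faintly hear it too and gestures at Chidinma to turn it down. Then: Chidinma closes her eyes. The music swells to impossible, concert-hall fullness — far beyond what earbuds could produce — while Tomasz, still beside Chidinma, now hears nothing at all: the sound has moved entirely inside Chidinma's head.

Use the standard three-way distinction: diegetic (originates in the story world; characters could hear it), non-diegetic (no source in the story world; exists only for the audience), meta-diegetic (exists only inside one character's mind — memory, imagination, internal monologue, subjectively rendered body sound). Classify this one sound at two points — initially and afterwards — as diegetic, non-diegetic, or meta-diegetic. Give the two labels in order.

Initially: the earbuds are a physical source both characters can hear → diegetic.
Afterwards: the music now exists only as Chidinma's subjective experience; Tomasz can no longer hear it → meta-diegetic.

diegetic, meta-diegetic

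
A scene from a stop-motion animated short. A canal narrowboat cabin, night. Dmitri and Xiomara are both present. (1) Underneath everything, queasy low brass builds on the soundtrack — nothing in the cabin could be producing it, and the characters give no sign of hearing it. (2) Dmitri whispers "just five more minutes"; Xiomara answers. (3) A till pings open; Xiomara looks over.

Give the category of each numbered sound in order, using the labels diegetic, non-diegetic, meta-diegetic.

(1) it has no source in the story world and no character can hear it — it's underscore → non-diegetic.
Sound (2): spoken by a character present in the story world, so diegetic.
(3) is diegetic: the sound comes from a till physically present in the location.

non-diegetic, diegetic, diegetic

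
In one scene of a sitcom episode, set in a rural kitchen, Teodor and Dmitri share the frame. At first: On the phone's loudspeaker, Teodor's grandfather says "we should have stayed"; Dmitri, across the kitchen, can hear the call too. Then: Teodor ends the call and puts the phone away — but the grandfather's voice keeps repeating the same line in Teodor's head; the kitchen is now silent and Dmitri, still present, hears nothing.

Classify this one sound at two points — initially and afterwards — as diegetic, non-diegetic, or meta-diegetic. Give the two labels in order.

diegetic, meta-diegetic

Initially: the loudspeaker is an in-world source; both Teodor and Dmitri hear the call → diegetic.
Afterwards: with the phone off, the voice continues only as Teodor's private mental replay — Dmitri can't hear it → meta-diegetic.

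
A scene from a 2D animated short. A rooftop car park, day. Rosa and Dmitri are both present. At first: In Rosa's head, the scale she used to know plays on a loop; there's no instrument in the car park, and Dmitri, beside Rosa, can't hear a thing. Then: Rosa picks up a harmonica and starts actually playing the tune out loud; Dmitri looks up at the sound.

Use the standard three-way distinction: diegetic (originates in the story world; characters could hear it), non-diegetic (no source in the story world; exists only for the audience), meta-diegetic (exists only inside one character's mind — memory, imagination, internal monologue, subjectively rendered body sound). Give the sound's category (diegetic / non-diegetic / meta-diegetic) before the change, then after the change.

meta-diegetic, diegetic

Before the change: the tune exists only as Rosa's private memory; Dmitri can't hear it → meta-diegetic.
After the change: Rosa is now producing it live on a harmonica, in the room, and Dmitri hears it → diegetic.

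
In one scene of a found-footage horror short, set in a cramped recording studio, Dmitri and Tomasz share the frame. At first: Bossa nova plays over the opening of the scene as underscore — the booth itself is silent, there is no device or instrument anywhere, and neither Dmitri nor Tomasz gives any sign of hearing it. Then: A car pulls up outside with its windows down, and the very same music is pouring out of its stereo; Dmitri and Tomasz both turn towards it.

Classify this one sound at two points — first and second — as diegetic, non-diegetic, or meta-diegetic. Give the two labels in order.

non-diegetic, diegetic

First: no in-world source exists and no character can hear it — underscore → non-diegetic.
Second: the car stereo is now a real source in the story world and the characters hear it → diegetic.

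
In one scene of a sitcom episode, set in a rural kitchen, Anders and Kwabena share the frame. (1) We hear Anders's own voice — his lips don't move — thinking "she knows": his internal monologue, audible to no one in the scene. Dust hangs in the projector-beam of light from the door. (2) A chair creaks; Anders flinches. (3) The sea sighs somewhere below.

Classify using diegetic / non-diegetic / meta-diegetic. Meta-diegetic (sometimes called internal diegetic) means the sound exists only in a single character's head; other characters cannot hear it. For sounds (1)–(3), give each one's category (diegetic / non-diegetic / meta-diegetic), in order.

Sound (1): internal monologue — inside Anders's mind, not spoken into the scene, so meta-diegetic.
(2) the sound comes from a chair physically present in the location → diegetic.
(3) is diegetic: the sea is part of the location's real environment.

meta-diegetic, diegetic, diegetic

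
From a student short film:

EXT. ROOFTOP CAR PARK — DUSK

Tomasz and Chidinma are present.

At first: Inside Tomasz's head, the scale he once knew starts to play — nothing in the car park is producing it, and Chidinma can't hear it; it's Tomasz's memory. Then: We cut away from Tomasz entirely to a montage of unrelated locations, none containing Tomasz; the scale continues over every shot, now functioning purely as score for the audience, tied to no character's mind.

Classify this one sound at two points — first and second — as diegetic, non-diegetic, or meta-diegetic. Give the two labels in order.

meta-diegetic, non-diegetic

First: the music lives inside Tomasz's mind alone; Chidinma can't hear it → meta-diegetic.
Second: once it plays over shots Tomasz isn't in, detached from any character's subjectivity, it's conventional underscore → non-diegetic.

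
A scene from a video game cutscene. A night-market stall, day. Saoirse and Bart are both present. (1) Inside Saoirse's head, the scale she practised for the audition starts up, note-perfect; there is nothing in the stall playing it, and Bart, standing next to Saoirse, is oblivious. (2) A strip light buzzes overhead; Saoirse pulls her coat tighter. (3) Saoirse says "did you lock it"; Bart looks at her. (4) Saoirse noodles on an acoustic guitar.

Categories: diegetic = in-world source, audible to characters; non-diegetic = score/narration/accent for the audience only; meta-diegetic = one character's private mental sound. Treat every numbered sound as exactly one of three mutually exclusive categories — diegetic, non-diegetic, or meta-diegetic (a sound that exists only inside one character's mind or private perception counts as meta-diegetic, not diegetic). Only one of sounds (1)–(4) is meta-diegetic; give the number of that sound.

1

(1) the music is a memory playing inside Saoirse's mind alone; no real-world source, Bart can't hear it → meta-diegetic.
Sound (2): a strip light is part of the location's real environment, so diegetic.
(3) is diegetic: on-screen dialogue — Saoirse speaks and Bart is there to hear.
(4) the instrument and the performer are both in the scene → diegetic.
Only (1) is meta-diegetic.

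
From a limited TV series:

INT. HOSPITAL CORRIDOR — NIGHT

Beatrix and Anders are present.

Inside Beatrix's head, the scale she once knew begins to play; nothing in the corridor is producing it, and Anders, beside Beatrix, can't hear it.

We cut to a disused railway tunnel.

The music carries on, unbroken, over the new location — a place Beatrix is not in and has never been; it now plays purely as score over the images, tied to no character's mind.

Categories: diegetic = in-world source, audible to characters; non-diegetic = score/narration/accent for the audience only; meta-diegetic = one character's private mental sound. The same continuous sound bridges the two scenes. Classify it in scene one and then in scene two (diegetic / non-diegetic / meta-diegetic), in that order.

Scene one: the music exists only inside Beatrix's mind; Anders can't hear it → meta-diegetic.
Scene two: it's detached from Beatrix entirely and plays over unrelated images with no in-world source — conventional underscore → non-diegetic.

meta-diegetic, non-diegetic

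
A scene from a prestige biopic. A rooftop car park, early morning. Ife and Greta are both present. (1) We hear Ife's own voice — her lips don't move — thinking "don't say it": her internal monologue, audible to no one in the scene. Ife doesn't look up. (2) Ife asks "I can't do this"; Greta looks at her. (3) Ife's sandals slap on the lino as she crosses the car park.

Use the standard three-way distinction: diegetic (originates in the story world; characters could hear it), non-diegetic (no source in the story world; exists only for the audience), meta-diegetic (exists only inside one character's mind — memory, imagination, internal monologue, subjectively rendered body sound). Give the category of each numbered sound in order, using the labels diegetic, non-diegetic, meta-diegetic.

meta-diegetic, diegetic, diegetic

Sound (1): it's Ife's unspoken thought, heard only by the audience via her subjectivity, so meta-diegetic.
(2) spoken by a character present in the story world → diegetic.
(3) it's the physical sound of Ife moving in the space → diegetic.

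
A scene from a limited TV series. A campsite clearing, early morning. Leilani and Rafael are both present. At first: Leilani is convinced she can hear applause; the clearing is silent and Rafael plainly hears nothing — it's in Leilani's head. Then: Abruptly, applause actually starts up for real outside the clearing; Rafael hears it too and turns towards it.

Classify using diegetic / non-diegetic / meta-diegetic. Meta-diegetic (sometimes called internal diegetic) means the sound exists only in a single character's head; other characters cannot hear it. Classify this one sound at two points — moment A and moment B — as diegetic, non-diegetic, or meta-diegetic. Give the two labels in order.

meta-diegetic, diegetic

Moment A: only Leilani 'hears' it — imagined, in her mind → meta-diegetic.
Moment B: now there's a real external source and Rafael hears it too — in the story world → diegetic.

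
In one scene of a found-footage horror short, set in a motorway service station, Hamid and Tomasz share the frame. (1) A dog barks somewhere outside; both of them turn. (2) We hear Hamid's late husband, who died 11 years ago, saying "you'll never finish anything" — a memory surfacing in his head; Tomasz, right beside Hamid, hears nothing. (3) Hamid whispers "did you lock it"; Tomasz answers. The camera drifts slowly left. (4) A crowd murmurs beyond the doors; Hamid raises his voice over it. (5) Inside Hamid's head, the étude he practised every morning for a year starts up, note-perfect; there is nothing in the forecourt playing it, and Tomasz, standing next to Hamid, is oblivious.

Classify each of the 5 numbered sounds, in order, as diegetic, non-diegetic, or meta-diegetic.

(1) is diegetic: an in-world source (a dog); characters could hear it.
Sound (2): a remembered line, private to Hamid — not present in the room, not audible to Tomasz, so meta-diegetic.
(3) spoken by a character present in the story world → diegetic.
(4) is diegetic: it's the actual ambient sound of the location.
(5) it lives in Hamid's subjectivity, not in the forecourt → meta-diegetic.

diegetic, meta-diegetic, diegetic, diegetic, meta-diegetic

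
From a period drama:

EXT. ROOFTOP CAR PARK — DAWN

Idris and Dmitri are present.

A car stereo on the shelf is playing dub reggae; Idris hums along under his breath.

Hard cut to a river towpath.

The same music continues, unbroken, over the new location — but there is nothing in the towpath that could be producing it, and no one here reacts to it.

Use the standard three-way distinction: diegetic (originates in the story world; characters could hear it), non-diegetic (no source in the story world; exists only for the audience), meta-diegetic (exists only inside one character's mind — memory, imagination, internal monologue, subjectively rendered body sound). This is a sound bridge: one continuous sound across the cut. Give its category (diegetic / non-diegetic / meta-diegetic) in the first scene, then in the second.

diegetic, non-diegetic

Scene one: a car stereo is an on-screen source and Idris reacts to it → diegetic.
Scene two: there is no source in the towpath and no one hears it — it's now underscore → non-diegetic.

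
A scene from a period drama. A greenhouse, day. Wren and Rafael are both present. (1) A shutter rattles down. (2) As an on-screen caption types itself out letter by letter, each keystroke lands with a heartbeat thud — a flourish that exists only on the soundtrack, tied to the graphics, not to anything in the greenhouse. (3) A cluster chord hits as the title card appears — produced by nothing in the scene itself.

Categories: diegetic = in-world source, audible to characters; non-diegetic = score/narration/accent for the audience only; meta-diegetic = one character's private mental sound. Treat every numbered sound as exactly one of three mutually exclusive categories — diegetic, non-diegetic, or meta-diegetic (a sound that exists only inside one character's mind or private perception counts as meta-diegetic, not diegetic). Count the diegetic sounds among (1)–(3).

(1) is diegetic: an in-world source (a shutter); characters could hear it.
Sound (2): the caption isn't part of the story world, so neither is the sound tied to it, so non-diegetic.
(3) is non-diegetic: nothing in the scene produces it; it's an accent added for the audience.
Diegetic: (1) — that's 1.

1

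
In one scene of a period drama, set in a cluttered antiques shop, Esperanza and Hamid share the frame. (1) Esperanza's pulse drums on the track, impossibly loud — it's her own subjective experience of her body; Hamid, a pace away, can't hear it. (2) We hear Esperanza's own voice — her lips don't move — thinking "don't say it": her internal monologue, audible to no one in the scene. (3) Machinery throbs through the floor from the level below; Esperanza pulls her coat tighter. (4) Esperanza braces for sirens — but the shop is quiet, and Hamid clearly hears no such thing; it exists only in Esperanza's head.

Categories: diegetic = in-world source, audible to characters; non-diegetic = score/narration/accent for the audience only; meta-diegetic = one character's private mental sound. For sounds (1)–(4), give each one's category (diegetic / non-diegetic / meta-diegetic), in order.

Sound (1): a subjective body sound — Esperanza's private perception, inaudible to Hamid, so meta-diegetic.
(2) internal monologue — inside Esperanza's mind, not spoken into the scene → meta-diegetic.
(3) it's the actual ambient sound of the location → diegetic.
(4) the sound is imagined by Esperanza; nothing in the story world is producing it and Hamid can't hear it → meta-diegetic.

meta-diegetic, meta-diegetic, diegetic, meta-diegetic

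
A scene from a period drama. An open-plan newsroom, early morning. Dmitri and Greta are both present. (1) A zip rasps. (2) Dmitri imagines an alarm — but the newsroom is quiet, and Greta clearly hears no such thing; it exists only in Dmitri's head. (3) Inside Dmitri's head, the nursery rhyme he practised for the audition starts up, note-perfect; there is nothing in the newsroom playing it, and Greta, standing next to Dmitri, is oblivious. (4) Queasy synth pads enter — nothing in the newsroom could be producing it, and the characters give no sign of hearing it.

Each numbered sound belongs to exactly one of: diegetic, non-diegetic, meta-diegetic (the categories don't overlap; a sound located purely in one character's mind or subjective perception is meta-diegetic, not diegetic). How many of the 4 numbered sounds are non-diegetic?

1

(1) is diegetic: the sound comes from a zip physically present in the location.
(2) subjective to Dmitri: the newsroom is silent and Greta hears nothing → meta-diegetic.
(3) is meta-diegetic: the music is a memory playing inside Dmitri's mind alone; no real-world source, Greta can't hear it.
(4) score with no on-screen or off-screen source; it exists for the audience alone → non-diegetic.
So 1 of the 4 is non-diegetic: (4).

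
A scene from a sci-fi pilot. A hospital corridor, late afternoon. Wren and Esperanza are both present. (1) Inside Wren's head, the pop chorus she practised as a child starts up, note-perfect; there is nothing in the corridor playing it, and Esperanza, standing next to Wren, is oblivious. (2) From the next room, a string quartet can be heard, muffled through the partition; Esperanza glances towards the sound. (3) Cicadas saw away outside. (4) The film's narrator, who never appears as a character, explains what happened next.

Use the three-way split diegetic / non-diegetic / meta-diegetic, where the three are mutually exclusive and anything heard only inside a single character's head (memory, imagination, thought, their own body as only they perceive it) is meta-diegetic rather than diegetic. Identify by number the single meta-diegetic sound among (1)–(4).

(1) remembered music, private to Wren — Esperanza is oblivious because it isn't in the room → meta-diegetic.
Sound (2): it's coming from the next room — a location within the story world — and Esperanza reacts, so diegetic.
(3) is diegetic: cicadas is part of the location's real environment.
Sound (4): commentary laid over the scene from outside the fiction, so non-diegetic.
Only (1) is meta-diegetic.

1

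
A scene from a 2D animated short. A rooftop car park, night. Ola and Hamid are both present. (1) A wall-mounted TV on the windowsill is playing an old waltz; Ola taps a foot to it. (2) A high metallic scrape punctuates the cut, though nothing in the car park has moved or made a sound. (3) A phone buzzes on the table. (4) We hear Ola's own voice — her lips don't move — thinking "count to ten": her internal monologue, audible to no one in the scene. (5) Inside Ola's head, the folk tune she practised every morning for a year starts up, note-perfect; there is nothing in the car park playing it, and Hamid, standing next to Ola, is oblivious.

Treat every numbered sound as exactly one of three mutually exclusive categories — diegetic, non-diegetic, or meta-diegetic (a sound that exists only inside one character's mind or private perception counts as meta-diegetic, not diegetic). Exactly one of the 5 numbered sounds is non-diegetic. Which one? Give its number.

(1) the music comes from an on-screen device that Ola responds to → diegetic.
Sound (2): nothing in the scene produces it; it's an accent added for the audience, so non-diegetic.
Sound (3): a phone is a real object/event in the scene's world, so diegetic.
(4) Ola's thought-voice: a private mental sound no other character can hear → meta-diegetic.
Sound (5): it lives in Ola's subjectivity, not in the car park, so meta-diegetic.
Only (2) is non-diegetic.

2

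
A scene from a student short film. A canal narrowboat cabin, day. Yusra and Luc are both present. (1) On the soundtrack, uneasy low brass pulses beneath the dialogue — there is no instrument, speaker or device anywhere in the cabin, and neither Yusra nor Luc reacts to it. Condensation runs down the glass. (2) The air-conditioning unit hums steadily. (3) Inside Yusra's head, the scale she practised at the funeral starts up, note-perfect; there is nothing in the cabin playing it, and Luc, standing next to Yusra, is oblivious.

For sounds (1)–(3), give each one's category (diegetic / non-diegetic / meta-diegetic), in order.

non-diegetic, diegetic, meta-diegetic

Sound (1): nothing in the cabin produces it and the characters don't hear it — pure soundtrack, so non-diegetic.
(2) is diegetic: it's the actual ambient sound of the location.
(3) is meta-diegetic: the music is a memory playing inside Yusra's mind alone; no real-world source, Luc can't hear it.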